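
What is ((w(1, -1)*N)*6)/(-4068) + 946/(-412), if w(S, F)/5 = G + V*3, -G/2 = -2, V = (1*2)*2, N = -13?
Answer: -53227/69834 ≈ -0.76219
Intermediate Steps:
V = 4 (V = 2*2 = 4)
G = 4 (G = -2*(-2) = 4)
w(S, F) = 80 (w(S, F) = 5*(4 + 4*3) = 5*(4 + 12) = 5*16 = 80)
((w(1, -1)*N)*6)/(-4068) + 946/(-412) = ((80*(-13))*6)/(-4068) + 946/(-412) = -1040*6*(-1/4068) + 946*(-1/412) = -6240*(-1/4068) - 473/206 = 520/339 - 473/206 = -53227/69834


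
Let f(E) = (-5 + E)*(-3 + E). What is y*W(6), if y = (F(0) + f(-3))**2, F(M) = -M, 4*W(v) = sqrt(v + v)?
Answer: 1152*sqrt(3) ≈ 1995.3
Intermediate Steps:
W(v) = sqrt(2)*sqrt(v)/4 (W(v) = sqrt(v + v)/4 = sqrt(2*v)/4 = (sqrt(2)*sqrt(v))/4 = sqrt(2)*sqrt(v)/4)
y = 2304 (y = (-1*0 + (15 + (-3)**2 - 8*(-3)))**2 = (0 + (15 + 9 + 24))**2 = (0 + 48)**2 = 48**2 = 2304)
y*W(6) = 2304*(sqrt(2)*sqrt(6)/4) = 2304*(sqrt(3)/2) = 1152*sqrt(3)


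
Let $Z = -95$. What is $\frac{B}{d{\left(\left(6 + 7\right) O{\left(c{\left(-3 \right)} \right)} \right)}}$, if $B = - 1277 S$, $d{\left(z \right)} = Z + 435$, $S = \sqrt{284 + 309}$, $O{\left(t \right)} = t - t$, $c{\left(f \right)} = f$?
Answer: $- \frac{1277 \sqrt{593}}{340} \approx -91.462$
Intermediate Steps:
$O{\left(t \right)} = 0$
$S = \sqrt{593} \approx 24.352$
$d{\left(z \right)} = 340$ ($d{\left(z \right)} = -95 + 435 = 340$)
$B = - 1277 \sqrt{593} \approx -31097.0$
$\frac{B}{d{\left(\left(6 + 7\right) O{\left(c{\left(-3 \right)} \right)} \right)}} = \frac{\left(-1277\right) \sqrt{593}}{340} = - 1277 \sqrt{593} \cdot \frac{1}{340} = - \frac{1277 \sqrt{593}}{340}$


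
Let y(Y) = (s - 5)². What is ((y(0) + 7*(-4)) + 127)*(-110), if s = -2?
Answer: -16280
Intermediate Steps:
y(Y) = 49 (y(Y) = (-2 - 5)² = (-7)² = 49)
((y(0) + 7*(-4)) + 127)*(-110) = ((49 + 7*(-4)) + 127)*(-110) = ((49 - 28) + 127)*(-110) = (21 + 127)*(-110) = 148*(-110) = -16280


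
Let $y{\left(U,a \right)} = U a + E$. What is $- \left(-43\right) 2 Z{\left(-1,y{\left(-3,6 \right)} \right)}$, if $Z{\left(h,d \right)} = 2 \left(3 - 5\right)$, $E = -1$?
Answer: $-344$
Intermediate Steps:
$y{\left(U,a \right)} = -1 + U a$ ($y{\left(U,a \right)} = U a - 1 = -1 + U a$)
$Z{\left(h,d \right)} = -4$ ($Z{\left(h,d \right)} = 2 \left(-2\right) = -4$)
$- \left(-43\right) 2 Z{\left(-1,y{\left(-3,6 \right)} \right)} = - \left(-43\right) 2 \left(-4\right) = - \left(-86\right) \left(-4\right) = \left(-1\right) 344 = -344$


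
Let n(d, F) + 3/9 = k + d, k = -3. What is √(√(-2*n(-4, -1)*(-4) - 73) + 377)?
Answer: √(3393 + 3*I*√1185)/3 ≈ 19.419 + 0.29545*I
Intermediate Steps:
n(d, F) = -10/3 + d (n(d, F) = -⅓ + (-3 + d) = -10/3 + d)
√(√(-2*n(-4, -1)*(-4) - 73) + 377) = √(√(-2*(-10/3 - 4)*(-4) - 73) + 377) = √(√(-2*(-22/3)*(-4) - 73) + 377) = √(√((44/3)*(-4) - 73) + 377) = √(√(-176/3 - 73) + 377) = √(√(-395/3) + 377) = √(I*√1185/3 + 377) = √(377 + I*√1185/3)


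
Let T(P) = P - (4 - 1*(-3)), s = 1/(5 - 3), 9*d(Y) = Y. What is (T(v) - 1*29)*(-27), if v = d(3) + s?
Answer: 1899/2 ≈ 949.50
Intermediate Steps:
d(Y) = Y/9
s = ½ (s = 1/2 = ½ ≈ 0.50000)
v = ⅚ (v = (⅑)*3 + ½ = ⅓ + ½ = ⅚ ≈ 0.83333)
T(P) = -7 + P (T(P) = P - (4 + 3) = P - 1*7 = P - 7 = -7 + P)
(T(v) - 1*29)*(-27) = ((-7 + ⅚) - 1*29)*(-27) = (-37/6 - 29)*(-27) = -211/6*(-27) = 1899/2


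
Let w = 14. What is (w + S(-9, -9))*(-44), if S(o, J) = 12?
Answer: -1144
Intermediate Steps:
(w + S(-9, -9))*(-44) = (14 + 12)*(-44) = 26*(-44) = -1144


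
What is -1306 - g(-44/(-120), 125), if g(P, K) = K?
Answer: -1431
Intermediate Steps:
-1306 - g(-44/(-120), 125) = -1306 - 1*125 = -1306 - 125 = -1431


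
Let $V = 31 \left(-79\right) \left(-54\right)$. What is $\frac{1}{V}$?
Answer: $\frac{1}{132246} \approx 7.5617 \cdot 10^{-6}$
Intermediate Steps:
$V = 132246$ ($V = \left(-2449\right) \left(-54\right) = 132246$)
$\frac{1}{V} = \frac{1}{132246}$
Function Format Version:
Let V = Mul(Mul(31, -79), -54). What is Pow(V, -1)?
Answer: Rational(1, 132246) ≈ 7.5617e-6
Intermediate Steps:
V = 132246 (V = Mul(-2449, -54) = 132246)
Pow(V, -1) = Pow(132246, -1) = Rational(1, 132246)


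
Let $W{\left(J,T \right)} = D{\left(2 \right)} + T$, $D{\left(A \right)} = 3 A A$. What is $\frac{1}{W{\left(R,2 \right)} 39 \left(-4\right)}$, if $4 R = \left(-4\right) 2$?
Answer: $- \frac{1}{2184} \approx -0.00045788$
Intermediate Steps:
$D{\left(A \right)} = 3 A^{2}$
$R = -2$ ($R = \frac{\left(-4\right) 2}{4} = \frac{1}{4} \left(-8\right) = -2$)
$W{\left(J,T \right)} = 12 + T$ ($W{\left(J,T \right)} = 3 \cdot 2^{2} + T = 3 \cdot 4 + T = 12 + T$)
$\frac{1}{W{\left(R,2 \right)} 39 \left(-4\right)} = \frac{1}{\left(12 + 2\right) 39 \left(-4\right)} = \frac{1}{14 \cdot 39 \left(-4\right)} = \frac{1}{546 \left(-4\right)} = \frac{1}{-2184} = - \frac{1}{2184}$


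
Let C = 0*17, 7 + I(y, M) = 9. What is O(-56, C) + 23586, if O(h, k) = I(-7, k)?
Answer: 23588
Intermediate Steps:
I(y, M) = 2 (I(y, M) = -7 + 9 = 2)
C = 0
O(h, k) = 2
O(-56, C) + 23586 = 2 + 23586 = 23588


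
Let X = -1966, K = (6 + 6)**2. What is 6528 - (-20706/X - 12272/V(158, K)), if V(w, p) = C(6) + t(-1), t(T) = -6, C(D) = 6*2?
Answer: 25251701/2949 ≈ 8562.8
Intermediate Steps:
K = 144 (K = 12**2 = 144)
C(D) = 12
V(w, p) = 6 (V(w, p) = 12 - 6 = 6)
6528 - (-20706/X - 12272/V(158, K)) = 6528 - (-20706/(-1966) - 12272/6) = 6528 - (-20706*(-1/1966) - 12272*1/6) = 6528 - (10353/983 - 6136/3) = 6528 - 1*(-6000629/2949) = 6528 + 6000629/2949 = 25251701/2949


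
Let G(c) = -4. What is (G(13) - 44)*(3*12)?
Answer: -1728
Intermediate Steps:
(G(13) - 44)*(3*12) = (-4 - 44)*(3*12) = -48*36 = -1728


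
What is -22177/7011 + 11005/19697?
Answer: -359664314/138095667 ≈ -2.6045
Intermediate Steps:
-22177/7011 + 11005/19697 = -359664314/138095667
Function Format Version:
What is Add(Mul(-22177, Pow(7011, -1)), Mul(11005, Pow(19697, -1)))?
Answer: Rational(-359664314, 138095667) ≈ -2.6045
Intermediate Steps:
Add(Mul(-22177, Pow(7011, -1)), Mul(11005, Pow(19697, -1))) = Add(Mul(-22177, Rational(1, 7011)), Mul(11005, Rational(1, 19697))) = Add(Rational(-22177, 7011), Rational(11005, 19697)) = Rational(-359664314, 138095667)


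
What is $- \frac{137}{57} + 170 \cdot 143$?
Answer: $\frac{1385533}{57} \approx 24308.0$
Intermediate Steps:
$- \frac{137}{57} + 170 \cdot 143 = \left(-137\right) \frac{1}{57} + 24310 = - \frac{137}{57} + 24310 = \frac{1385533}{57}$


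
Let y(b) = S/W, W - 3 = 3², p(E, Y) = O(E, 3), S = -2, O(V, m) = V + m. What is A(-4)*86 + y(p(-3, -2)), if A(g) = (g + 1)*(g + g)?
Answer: 12383/6 ≈ 2063.8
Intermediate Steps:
p(E, Y) = 3 + E (p(E, Y) = E + 3 = 3 + E)
A(g) = 2*g*(1 + g) (A(g) = (1 + g)*(2*g) = 2*g*(1 + g))
W = 12 (W = 3 + 3² = 3 + 9 = 12)
y(b) = -⅙ (y(b) = -2/12 = -2*1/12 = -⅙)
A(-4)*86 + y(p(-3, -2)) = (2*(-4)*(1 - 4))*86 - ⅙ = (2*(-4)*(-3))*86 - ⅙ = 24*86 - ⅙ = 2064 - ⅙ = 12383/6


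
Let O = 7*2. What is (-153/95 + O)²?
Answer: 1385329/9025 ≈ 153.50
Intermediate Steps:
O = 14
(-153/95 + O)² = (-153/95 + 14)² = (1177/95)² = 1385329/9025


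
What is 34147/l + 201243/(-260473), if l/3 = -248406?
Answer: -158864277505/194109168114 ≈ -0.81843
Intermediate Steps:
l = -745218 (l = 3*(-248406) = -745218)
34147/l + 201243/(-260473) = 34147/(-745218) + 201243/(-260473) = 34147*(-1/745218) + 201243*(-1/260473) = -34147/745218 - 201243/260473 = -158864277505/194109168114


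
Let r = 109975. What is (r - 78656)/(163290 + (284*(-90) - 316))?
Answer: 31319/137414 ≈ 0.22792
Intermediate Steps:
(r - 78656)/(163290 + (284*(-90) - 316)) = (109975 - 78656)/(163290 + (284*(-90) - 316)) = 31319/(163290 + (-25560 - 316)) = 31319/(163290 - 25876) = 31319/137414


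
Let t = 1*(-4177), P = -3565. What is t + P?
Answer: -7742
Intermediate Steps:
t = -4177
t + P = -4177 - 3565 = -7742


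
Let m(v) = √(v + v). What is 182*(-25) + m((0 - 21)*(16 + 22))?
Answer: -4550 + 2*I*√399 ≈ -4550.0 + 39.95*I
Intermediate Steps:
m(v) = √2*√v (m(v) = √(2*v) = √2*√v)
182*(-25) + m((0 - 21)*(16 + 22)) = 182*(-25) + √2*√((0 - 21)*(16 + 22)) = -4550 + √2*√(-21*38) = -4550 + √2*√(-798) = -4550 + √2*(I*√798) = -4550 + 2*I*√399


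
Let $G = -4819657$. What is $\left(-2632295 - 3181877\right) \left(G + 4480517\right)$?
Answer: $1971818292080$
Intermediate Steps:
$\left(-2632295 - 3181877\right) \left(G + 4480517\right) = \left(-2632295 - 3181877\right) \left(-4819657 + 4480517\right) = \left(-5814172\right) \left(-339140\right) = 1971818292080$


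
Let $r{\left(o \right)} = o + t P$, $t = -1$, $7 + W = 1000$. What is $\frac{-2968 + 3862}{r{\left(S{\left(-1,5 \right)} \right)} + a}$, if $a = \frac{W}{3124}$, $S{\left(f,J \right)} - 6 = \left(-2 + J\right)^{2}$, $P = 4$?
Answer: $\frac{2792856}{35357} \approx 78.99$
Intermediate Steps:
$W = 993$ ($W = -7 + 1000 = 993$)
$S{\left(f,J \right)} = 6 + \left(-2 + J\right)^{2}$
$a = \frac{993}{3124} \approx 0.31786$
$r{\left(o \right)} = -4 + o$ ($r{\left(o \right)} = o - 4 = -4 + o$)
$\frac{-2968 + 3862}{r{\left(S{\left(-1,5 \right)} \right)} + a} = \frac{-2968 + 3862}{\left(-4 + \left(6 + \left(-2 + 5\right)^{2}\right)\right) + \frac{993}{3124}} = \frac{894}{\left(-4 + \left(6 + 3^{2}\right)\right) + \frac{993}{3124}} = \frac{894}{\left(-4 + \left(6 + 9\right)\right) + \frac{993}{3124}} = \frac{894}{\left(-4 + 15\right) + \frac{993}{3124}} = \frac{894}{11 + \frac{993}{3124}} = \frac{894}{\frac{35357}{3124}} = 894 \cdot \frac{3124}{35357} = \frac{2792856}{35357}$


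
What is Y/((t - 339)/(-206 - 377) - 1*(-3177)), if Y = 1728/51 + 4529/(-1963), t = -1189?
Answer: 614304185/61860456749 ≈ 0.0099305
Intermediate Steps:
Y = 1053695/33371 (Y = 1728*(1/51) + 4529*(-1/1963) = 576/17 - 4529/1963 = 1053695/33371 ≈ 31.575)
Y/((t - 339)/(-206 - 377) - 1*(-3177)) = 1053695/(33371*((-1189 - 339)/(-206 - 377) - 1*(-3177))) = 1053695/(33371*(-1528/(-583) + 3177)) = 1053695/(33371*(-1528*(-1/583) + 3177)) = 1053695/(33371*(1528/583 + 3177)) = 1053695/(33371*(1853719/583)) = (1053695/33371)*(583/1853719) = 614304185/61860456749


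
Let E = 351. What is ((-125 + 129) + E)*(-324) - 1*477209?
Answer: -592229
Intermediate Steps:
((-125 + 129) + E)*(-324) - 1*477209 = ((-125 + 129) + 351)*(-324) - 1*477209 = (4 + 351)*(-324) - 477209 = 355*(-324) - 477209 = -115020 - 477209 = -592229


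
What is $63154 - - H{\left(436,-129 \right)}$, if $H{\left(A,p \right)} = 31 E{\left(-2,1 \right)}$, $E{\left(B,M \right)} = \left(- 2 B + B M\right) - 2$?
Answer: $63154$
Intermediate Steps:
$E{\left(B,M \right)} = -2 - 2 B + B M$
$H{\left(A,p \right)} = 0$ ($H{\left(A,p \right)} = 31 \left(-2 - -4 - 2\right) = 31 \left(-2 + 4 - 2\right) = 31 \cdot 0 = 0$)
$63154 - - H{\left(436,-129 \right)} = 63154 - \left(-1\right) 0 = 63154 - 0 = 63154 + 0 = 63154$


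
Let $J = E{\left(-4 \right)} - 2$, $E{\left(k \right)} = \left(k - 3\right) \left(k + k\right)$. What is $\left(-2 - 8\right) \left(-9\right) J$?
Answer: $4860$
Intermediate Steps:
$E{\left(k \right)} = 2 k \left(-3 + k\right)$ ($E{\left(k \right)} = \left(-3 + k\right) 2 k = 2 k \left(-3 + k\right)$)
$J = 54$ ($J = 2 \left(-4\right) \left(-3 - 4\right) - 2 = 2 \left(-4\right) \left(-7\right) - 2 = 56 - 2 = 54$)
$\left(-2 - 8\right) \left(-9\right) J = \left(-2 - 8\right) \left(-9\right) 54 = \left(-10\right) \left(-9\right) 54 = 90 \cdot 54 = 4860$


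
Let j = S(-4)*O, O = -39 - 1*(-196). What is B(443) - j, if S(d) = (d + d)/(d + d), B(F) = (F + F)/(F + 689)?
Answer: -88419/566 ≈ -156.22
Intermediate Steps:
B(F) = 2*F/(689 + F) (B(F) = (2*F)/(689 + F) = 2*F/(689 + F))
O = 157 (O = -39 + 196 = 157)
S(d) = 1 (S(d) = (2*d)/((2*d)) = (2*d)*(1/(2*d)) = 1)
j = 157 (j = 1*157 = 157)
B(443) - j = 2*443/(689 + 443) - 1*157 = 2*443/1132 - 157 = 2*443*(1/1132) - 157 = 443/566 - 157 = -88419/566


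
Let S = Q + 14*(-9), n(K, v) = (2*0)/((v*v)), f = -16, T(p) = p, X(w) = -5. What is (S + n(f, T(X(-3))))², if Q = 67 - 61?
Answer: 14400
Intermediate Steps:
Q = 6
n(K, v) = 0 (n(K, v) = 0/(v²) = 0/v² = 0)
S = -120 (S = 6 + 14*(-9) = 6 - 126 = -120)
(S + n(f, T(X(-3))))² = (-120 + 0)² = (-120)² = 14400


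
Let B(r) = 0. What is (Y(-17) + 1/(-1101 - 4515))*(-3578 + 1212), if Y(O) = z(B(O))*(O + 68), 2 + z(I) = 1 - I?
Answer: 26063947/216 ≈ 1.2067e+5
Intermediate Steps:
z(I) = -1 - I (z(I) = -2 + (1 - I) = -1 - I)
Y(O) = -68 - O (Y(O) = (-1 - 1*0)*(O + 68) = (-1 + 0)*(68 + O) = -(68 + O) = -68 - O)
(Y(-17) + 1/(-1101 - 4515))*(-3578 + 1212) = ((-68 - 1*(-17)) + 1/(-1101 - 4515))*(-3578 + 1212) = ((-68 + 17) + 1/(-5616))*(-2366) = (-51 - 1/5616)*(-2366) = -286417/5616*(-2366) = 26063947/216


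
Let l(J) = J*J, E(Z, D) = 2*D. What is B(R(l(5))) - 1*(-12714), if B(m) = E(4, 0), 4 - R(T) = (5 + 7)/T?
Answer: 12714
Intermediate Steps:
l(J) = J²
R(T) = 4 - 12/T (R(T) = 4 - (5 + 7)/T = 4 - 12/T)
B(m) = 0 (B(m) = 2*0 = 0)
B(R(l(5))) - 1*(-12714) = 0 - 1*(-12714) = 0 + 12714 = 12714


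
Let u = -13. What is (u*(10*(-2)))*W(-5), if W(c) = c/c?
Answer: 260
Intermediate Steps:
W(c) = 1
(u*(10*(-2)))*W(-5) = -130*(-2)*1 = -13*(-20)*1 = 260*1 = 260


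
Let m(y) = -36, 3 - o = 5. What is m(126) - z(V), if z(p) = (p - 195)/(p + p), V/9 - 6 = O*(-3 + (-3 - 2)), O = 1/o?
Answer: -425/12 ≈ -35.417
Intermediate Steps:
o = -2 (o = 3 - 1*5 = 3 - 5 = -2)
O = -½ (O = 1/(-2) = -½ ≈ -0.50000)
V = 90 (V = 54 + 9*(-(-3 + (-3 - 2))/2) = 54 + 9*(-(-3 - 5)/2) = 54 + 9*(-½*(-8)) = 54 + 9*4 = 54 + 36 = 90)
z(p) = (-195 + p)/(2*p) (z(p) = (-195 + p)/((2*p)) = (-195 + p)*(1/(2*p)) = (-195 + p)/(2*p))
m(126) - z(V) = -36 - (-195 + 90)/(2*90) = -36 - (-105)/(2*90) = -36 - 1*(-7/12) = -36 + 7/12 = -425/12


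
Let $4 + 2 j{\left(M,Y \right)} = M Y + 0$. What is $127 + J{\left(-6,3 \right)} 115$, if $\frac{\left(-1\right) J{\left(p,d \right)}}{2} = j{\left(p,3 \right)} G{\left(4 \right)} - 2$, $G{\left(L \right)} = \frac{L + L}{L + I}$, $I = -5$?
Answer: $-19653$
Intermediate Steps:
$j{\left(M,Y \right)} = -2 + \frac{M Y}{2}$ ($j{\left(M,Y \right)} = -2 + \frac{M Y + 0}{2} = -2 + \frac{M Y}{2}$)
$G{\left(L \right)} = \frac{2 L}{-5 + L}$ ($G{\left(L \right)} = \frac{L + L}{L - 5} = \frac{2 L}{-5 + L}$)
$J{\left(p,d \right)} = -28 + 24 p$ ($J{\left(p,d \right)} = - 2 \left(\left(-2 + \frac{1}{2} p 3\right) 2 \cdot 4 \frac{1}{-5 + 4} - 2\right) = - 2 \left(\left(-2 + \frac{3 p}{2}\right) 2 \cdot 4 \frac{1}{-1} - 2\right) = - 2 \left(\left(-2 + \frac{3 p}{2}\right) 2 \cdot 4 \left(-1\right) - 2\right) = - 2 \left(\left(-2 + \frac{3 p}{2}\right) \left(-8\right) - 2\right) = - 2 \left(\left(16 - 12 p\right) - 2\right) = - 2 \left(14 - 12 p\right) = -28 + 24 p$)
$127 + J{\left(-6,3 \right)} 115 = 127 + \left(-28 + 24 \left(-6\right)\right) 115 = 127 + \left(-28 - 144\right) 115 = 127 - 19780 = -19653$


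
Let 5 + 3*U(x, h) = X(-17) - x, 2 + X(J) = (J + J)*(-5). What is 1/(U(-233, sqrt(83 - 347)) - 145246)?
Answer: -1/145114 ≈ -6.8911e-6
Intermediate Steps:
X(J) = -2 - 10*J (X(J) = -2 + (J + J)*(-5) = -2 + (2*J)*(-5) = -2 - 10*J)
U(x, h) = 163/3 - x/3 (U(x, h) = -5/3 + ((-2 - 10*(-17)) - x)/3 = -5/3 + ((-2 + 170) - x)/3 = -5/3 + (168 - x)/3 = -5/3 + (56 - x/3) = 163/3 - x/3)
1/(U(-233, sqrt(83 - 347)) - 145246) = 1/((163/3 - 1/3*(-233)) - 145246) = 1/((163/3 + 233/3) - 145246) = 1/(132 - 145246) = 1/(-145114) = -1/145114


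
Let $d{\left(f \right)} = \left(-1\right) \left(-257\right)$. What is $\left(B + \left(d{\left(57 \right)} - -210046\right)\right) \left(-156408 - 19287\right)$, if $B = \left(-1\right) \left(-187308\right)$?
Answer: $-69858264645$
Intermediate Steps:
$d{\left(f \right)} = 257$
$B = 187308$
$\left(B + \left(d{\left(57 \right)} - -210046\right)\right) \left(-156408 - 19287\right) = \left(187308 + \left(257 - -210046\right)\right) \left(-156408 - 19287\right) = \left(187308 + \left(257 + 210046\right)\right) \left(-175695\right) = \left(187308 + 210303\right) \left(-175695\right) = 397611 \left(-175695\right) = -69858264645$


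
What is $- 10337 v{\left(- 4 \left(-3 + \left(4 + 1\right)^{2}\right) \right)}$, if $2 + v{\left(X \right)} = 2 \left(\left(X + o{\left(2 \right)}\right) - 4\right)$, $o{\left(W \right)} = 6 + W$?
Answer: $1757290$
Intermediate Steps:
$v{\left(X \right)} = 6 + 2 X$ ($v{\left(X \right)} = -2 + 2 \left(\left(X + \left(6 + 2\right)\right) - 4\right) = -2 + 2 \left(\left(X + 8\right) - 4\right) = -2 + 2 \left(\left(8 + X\right) - 4\right) = -2 + 2 \left(4 + X\right) = -2 + \left(8 + 2 X\right) = 6 + 2 X$)
$- 10337 v{\left(- 4 \left(-3 + \left(4 + 1\right)^{2}\right) \right)} = - 10337 \left(6 + 2 \left(- 4 \left(-3 + \left(4 + 1\right)^{2}\right)\right)\right) = - 10337 \left(6 + 2 \left(- 4 \left(-3 + 5^{2}\right)\right)\right) = - 10337 \left(6 + 2 \left(- 4 \left(-3 + 25\right)\right)\right) = - 10337 \left(6 + 2 \left(\left(-4\right) 22\right)\right) = - 10337 \left(6 + 2 \left(-88\right)\right) = - 10337 \left(6 - 176\right) = \left(-10337\right) \left(-170\right) = 1757290$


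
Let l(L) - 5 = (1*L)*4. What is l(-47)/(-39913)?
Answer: 183/39913 ≈ 0.0045850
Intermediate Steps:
l(L) = 5 + 4*L (l(L) = 5 + (1*L)*4 = 5 + L*4 = 5 + 4*L)
l(-47)/(-39913) = (5 + 4*(-47))/(-39913) = (5 - 188)*(-1/39913) = -183*(-1/39913) = 183/39913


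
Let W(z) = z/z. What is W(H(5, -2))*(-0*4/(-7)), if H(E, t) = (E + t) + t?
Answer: 0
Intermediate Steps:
H(E, t) = E + 2*t
W(z) = 1
W(H(5, -2))*(-0*4/(-7)) = 1*(-0*4/(-7)) = 1*(-0*4*(-1/7)) = 1*(-0*(-4)/7) = 1*(-3*0) = 1*0 = 0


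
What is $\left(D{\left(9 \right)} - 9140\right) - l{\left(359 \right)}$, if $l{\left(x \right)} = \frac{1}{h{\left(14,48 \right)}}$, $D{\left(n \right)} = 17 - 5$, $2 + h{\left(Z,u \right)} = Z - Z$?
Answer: $- \frac{18255}{2} \approx -9127.5$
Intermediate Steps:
$h{\left(Z,u \right)} = -2$ ($h{\left(Z,u \right)} = -2 + \left(Z - Z\right) = -2 + 0 = -2$)
$D{\left(n \right)} = 12$ ($D{\left(n \right)} = 17 - 5 = 12$)
$l{\left(x \right)} = - \frac{1}{2}$ ($l{\left(x \right)} = \frac{1}{-2} = - \frac{1}{2}$)
$\left(D{\left(9 \right)} - 9140\right) - l{\left(359 \right)} = \left(12 - 9140\right) - - \frac{1}{2} = \left(12 - 9140\right) + \frac{1}{2} = -9128 + \frac{1}{2} = - \frac{18255}{2}$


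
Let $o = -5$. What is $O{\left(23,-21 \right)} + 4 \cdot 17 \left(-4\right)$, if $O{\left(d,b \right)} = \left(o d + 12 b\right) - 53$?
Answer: $-692$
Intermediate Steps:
$O{\left(d,b \right)} = -53 - 5 d + 12 b$ ($O{\left(d,b \right)} = \left(- 5 d + 12 b\right) - 53 = -53 - 5 d + 12 b$)
$O{\left(23,-21 \right)} + 4 \cdot 17 \left(-4\right) = \left(-53 - 115 + 12 \left(-21\right)\right) + 4 \cdot 17 \left(-4\right) = \left(-53 - 115 - 252\right) + 68 \left(-4\right) = -420 - 272 = -692$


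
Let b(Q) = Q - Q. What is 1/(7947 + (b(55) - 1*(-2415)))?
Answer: 1/10362 ≈ 9.6506e-5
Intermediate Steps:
b(Q) = 0
1/(7947 + (b(55) - 1*(-2415))) = 1/(7947 + (0 - 1*(-2415))) = 1/(7947 + (0 + 2415)) = 1/(7947 + 2415) = 1/10362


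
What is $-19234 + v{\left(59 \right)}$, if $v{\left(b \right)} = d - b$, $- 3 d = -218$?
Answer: $- \frac{57661}{3} \approx -19220.0$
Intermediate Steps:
$d = \frac{218}{3}$ ($d = \left(- \frac{1}{3}\right) \left(-218\right) = \frac{218}{3} \approx 72.667$)
$v{\left(b \right)} = \frac{218}{3} - b$
$-19234 + v{\left(59 \right)} = -19234 + \left(\frac{218}{3} - 59\right) = -19234 + \frac{41}{3} = - \frac{57661}{3}$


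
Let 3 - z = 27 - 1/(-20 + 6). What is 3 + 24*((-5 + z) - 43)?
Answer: -12087/7 ≈ -1726.7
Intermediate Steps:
z = -337/14 (z = 3 - (27 - 1/(-20 + 6)) = 3 - (27 - 1/(-14)) = 3 - (27 - 1*(-1/14)) = 3 - (27 + 1/14) = 3 - 1*379/14 = 3 - 379/14 = -337/14 ≈ -24.071)
3 + 24*((-5 + z) - 43) = 3 + 24*((-5 - 337/14) - 43) = 3 + 24*(-407/14 - 43) = 3 + 24*(-1009/14) = 3 - 12108/7 = -12087/7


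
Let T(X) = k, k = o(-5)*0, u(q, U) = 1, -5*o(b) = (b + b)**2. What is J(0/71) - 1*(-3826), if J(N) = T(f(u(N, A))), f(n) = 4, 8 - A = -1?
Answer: 3826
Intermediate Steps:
A = 9 (A = 8 - 1*(-1) = 8 + 1 = 9)
o(b) = -4*b**2/5 (o(b) = -(b + b)**2/5 = -4*b**2/5)
k = 0 (k = -4/5*(-5)**2*0 = -4/5*25*0 = -20*0 = 0)
T(X) = 0
J(N) = 0
J(0/71) - 1*(-3826) = 0 - 1*(-3826) = 0 + 3826 = 3826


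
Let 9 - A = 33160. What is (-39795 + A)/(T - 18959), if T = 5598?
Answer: 72946/13361 ≈ 5.4596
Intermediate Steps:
A = -33151 (A = 9 - 1*33160 = 9 - 33160 = -33151)
(-39795 + A)/(T - 18959) = (-39795 - 33151)/(5598 - 18959) = -72946/(-13361) = -72946*(-1/13361) = 72946/13361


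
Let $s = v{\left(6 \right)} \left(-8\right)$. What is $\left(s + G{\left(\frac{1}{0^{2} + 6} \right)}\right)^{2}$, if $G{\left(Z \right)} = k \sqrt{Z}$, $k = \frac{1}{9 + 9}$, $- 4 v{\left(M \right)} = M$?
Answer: $\frac{\left(1296 + \sqrt{6}\right)^{2}}{11664} \approx 144.54$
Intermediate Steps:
$v{\left(M \right)} = - \frac{M}{4}$
$s = 12$ ($s = \left(- \frac{1}{4}\right) 6 \left(-8\right) = \left(- \frac{3}{2}\right) \left(-8\right) = 12$)
$k = \frac{1}{18} \approx 0.055556$
$G{\left(Z \right)} = \frac{\sqrt{Z}}{18}$
$\left(s + G{\left(\frac{1}{0^{2} + 6} \right)}\right)^{2} = \left(12 + \frac{\sqrt{\frac{1}{0^{2} + 6}}}{18}\right)^{2} = \left(12 + \frac{\sqrt{\frac{1}{0 + 6}}}{18}\right)^{2} = \left(12 + \frac{\sqrt{\frac{1}{6}}}{18}\right)^{2} = \left(12 + \frac{1}{18 \sqrt{6}}\right)^{2} = \left(12 + \frac{\frac{1}{6} \sqrt{6}}{18}\right)^{2} = \left(12 + \frac{\sqrt{6}}{108}\right)^{2}$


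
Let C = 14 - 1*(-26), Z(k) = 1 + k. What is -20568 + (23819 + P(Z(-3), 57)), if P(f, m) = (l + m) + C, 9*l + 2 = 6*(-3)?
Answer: 30112/9 ≈ 3345.8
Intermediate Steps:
C = 40 (C = 14 + 26 = 40)
l = -20/9 (l = -2/9 + (6*(-3))/9 = -2/9 + (⅑)*(-18) = -2/9 - 2 = -20/9 ≈ -2.2222)
P(f, m) = 340/9 + m (P(f, m) = (-20/9 + m) + 40 = 340/9 + m)
-20568 + (23819 + P(Z(-3), 57)) = -20568 + (23819 + (340/9 + 57)) = -20568 + (23819 + 853/9) = -20568 + 215224/9 = 30112/9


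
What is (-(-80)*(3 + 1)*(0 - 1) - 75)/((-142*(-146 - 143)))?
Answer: -395/41038 ≈ -0.0096252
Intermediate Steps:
(-(-80)*(3 + 1)*(0 - 1) - 75)/((-142*(-146 - 143))) = (-(-80)*4*(-1) - 75)/((-142*(-289))) = (-(-80)*(-4) - 75)/41038 = (-10*32 - 75)*(1/41038) = (-320 - 75)*(1/41038) = -395*1/41038 = -395/41038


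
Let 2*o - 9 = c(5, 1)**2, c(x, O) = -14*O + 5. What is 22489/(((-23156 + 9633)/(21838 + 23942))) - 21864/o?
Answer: -15541751924/202845 ≈ -76619.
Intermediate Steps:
c(x, O) = 5 - 14*O
o = 45 (o = 9/2 + (5 - 14*1)**2/2 = 9/2 + (5 - 14)**2/2 = 9/2 + (1/2)*(-9)**2 = 9/2 + (1/2)*81 = 9/2 + 81/2 = 45)
22489/(((-23156 + 9633)/(21838 + 23942))) - 21864/o = 22489/(((-23156 + 9633)/(21838 + 23942))) - 21864/45 = 22489/((-13523/45780)) - 21864*1/45 = 22489/((-13523*1/45780)) - 7288/15 = 22489/(-13523/45780) - 7288/15 = 22489*(-45780/13523) - 7288/15 = -1029546420/13523 - 7288/15 = -15541751924/202845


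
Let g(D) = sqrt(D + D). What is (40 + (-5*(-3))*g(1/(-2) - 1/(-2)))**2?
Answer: 1600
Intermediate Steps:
g(D) = sqrt(2)*sqrt(D) (g(D) = sqrt(2*D) = sqrt(2)*sqrt(D))
(40 + (-5*(-3))*g(1/(-2) - 1/(-2)))**2 = (40 + (-5*(-3))*(sqrt(2)*sqrt(1/(-2) - 1/(-2))))**2 = (40 + 15*(sqrt(2)*sqrt(1*(-1/2) - 1*(-1/2))))**2 = (40 + 15*(sqrt(2)*sqrt(-1/2 + 1/2)))**2 = (40 + 15*(sqrt(2)*sqrt(0)))**2 = (40 + 15*(sqrt(2)*0))**2 = (40 + 15*0)**2 = (40 + 0)**2 = 40**2 = 1600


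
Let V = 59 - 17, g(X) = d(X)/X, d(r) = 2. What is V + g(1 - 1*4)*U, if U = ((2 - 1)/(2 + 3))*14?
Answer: 602/15 ≈ 40.133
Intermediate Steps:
g(X) = 2/X
U = 14/5 (U = (1/5)*14 = 14/5 ≈ 2.8000)
V = 42
V + g(1 - 1*4)*U = 42 + (2/(1 - 1*4))*(14/5) = 42 + (2/(1 - 4))*(14/5) = 42 + (2/(-3))*(14/5) = 42 + (2*(-1/3))*(14/5) = 42 - 2/3*14/5 = 42 - 28/15 = 602/15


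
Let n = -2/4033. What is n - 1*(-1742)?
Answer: 7025484/4033 ≈ 1742.0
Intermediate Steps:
n = -2/4033 (n = -2*1/4033 = -2/4033 ≈ -0.00049591)
n - 1*(-1742) = -2/4033 - 1*(-1742) = -2/4033 + 1742 = 7025484/4033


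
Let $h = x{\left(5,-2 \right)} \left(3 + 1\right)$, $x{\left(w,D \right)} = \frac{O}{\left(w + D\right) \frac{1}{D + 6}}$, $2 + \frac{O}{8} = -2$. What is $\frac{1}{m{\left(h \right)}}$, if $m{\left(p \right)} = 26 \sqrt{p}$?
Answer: $- \frac{i \sqrt{6}}{832} \approx - 0.0029441 i$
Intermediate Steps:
$O = -32$ ($O = -16 + 8 \left(-2\right) = -16 - 16 = -32$)
$x{\left(w,D \right)} = - \frac{32 \left(6 + D\right)}{D + w}$ ($x{\left(w,D \right)} = - \frac{32}{\left(w + D\right) \frac{1}{D + 6}} = - \frac{32}{\left(D + w\right) \frac{1}{6 + D}} = - \frac{32}{\frac{1}{6 + D} \left(D + w\right)} = - 32 \frac{6 + D}{D + w} = - \frac{32 \left(6 + D\right)}{D + w}$)
$h = - \frac{512}{3}$ ($h = \frac{32 \left(-6 - -2\right)}{-2 + 5} \left(3 + 1\right) = \frac{32 \left(-6 + 2\right)}{3} \cdot 4 = 32 \cdot \frac{1}{3} \left(-4\right) 4 = \left(- \frac{128}{3}\right) 4 = - \frac{512}{3} \approx -170.67$)
$\frac{1}{m{\left(h \right)}} = \frac{1}{26 \sqrt{- \frac{512}{3}}} = \frac{1}{26 \frac{16 i \sqrt{6}}{3}} = \frac{1}{\frac{416}{3} i \sqrt{6}} = - \frac{i \sqrt{6}}{832}$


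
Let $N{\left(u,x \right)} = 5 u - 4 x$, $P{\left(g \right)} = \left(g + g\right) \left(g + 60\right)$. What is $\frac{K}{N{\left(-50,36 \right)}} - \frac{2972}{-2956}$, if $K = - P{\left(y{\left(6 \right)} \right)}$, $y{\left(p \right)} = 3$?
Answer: $\frac{286042}{145583} \approx 1.9648$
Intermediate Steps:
$P{\left(g \right)} = 2 g \left(60 + g\right)$
$N{\left(u,x \right)} = - 4 x + 5 u$
$K = -378$ ($K = - 2 \cdot 3 \left(60 + 3\right) = - 2 \cdot 3 \cdot 63 = \left(-1\right) 378 = -378$)
$\frac{K}{N{\left(-50,36 \right)}} - \frac{2972}{-2956} = - \frac{378}{\left(-4\right) 36 + 5 \left(-50\right)} - \frac{2972}{-2956} = - \frac{378}{-144 - 250} - - \frac{743}{739} = - \frac{378}{-394} + \frac{743}{739} = \left(-378\right) \left(- \frac{1}{394}\right) + \frac{743}{739} = \frac{189}{197} + \frac{743}{739} = \frac{286042}{145583}$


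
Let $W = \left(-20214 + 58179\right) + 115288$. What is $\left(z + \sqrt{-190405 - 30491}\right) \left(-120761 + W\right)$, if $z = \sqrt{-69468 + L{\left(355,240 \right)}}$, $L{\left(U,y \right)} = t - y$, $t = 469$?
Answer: $32492 i \left(\sqrt{69239} + 12 \sqrt{1534}\right) \approx 2.3821 \cdot 10^{7} i$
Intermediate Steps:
$L{\left(U,y \right)} = 469 - y$
$z = i \sqrt{69239}$ ($z = \sqrt{-69468 + \left(469 - 240\right)} = \sqrt{-69468 + 229} = \sqrt{-69239} = i \sqrt{69239} \approx 263.13 i$)
$W = 153253$ ($W = 37965 + 115288 = 153253$)
$\left(z + \sqrt{-190405 - 30491}\right) \left(-120761 + W\right) = \left(i \sqrt{69239} + \sqrt{-190405 - 30491}\right) \left(-120761 + 153253\right) = \left(i \sqrt{69239} + \sqrt{-220896}\right) 32492 = \left(i \sqrt{69239} + 12 i \sqrt{1534}\right) 32492 = 32492 i \sqrt{69239} + 389904 i \sqrt{1534}$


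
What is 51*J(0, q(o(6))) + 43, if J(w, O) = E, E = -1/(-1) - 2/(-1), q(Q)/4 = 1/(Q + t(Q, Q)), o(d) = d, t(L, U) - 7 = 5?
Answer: 196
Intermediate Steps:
t(L, U) = 12 (t(L, U) = 7 + 5 = 12)
q(Q) = 4/(12 + Q) (q(Q) = 4/(Q + 12) = 4/(12 + Q))
E = 3 (E = -1*(-1) - 2*(-1) = 1 + 2 = 3)
J(w, O) = 3
51*J(0, q(o(6))) + 43 = 51*3 + 43 = 153 + 43 = 196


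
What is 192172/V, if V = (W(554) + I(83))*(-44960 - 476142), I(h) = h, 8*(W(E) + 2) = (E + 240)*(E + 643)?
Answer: -384344/123900598683 ≈ -3.1020e-6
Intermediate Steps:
W(E) = -2 + (240 + E)*(643 + E)/8 (W(E) = -2 + ((E + 240)*(E + 643))/8 = -2 + ((240 + E)*(643 + E))/8 = -2 + (240 + E)*(643 + E)/8)
V = -123900598683/2 (V = ((19288 + (1/8)*554**2 + (883/8)*554) + 83)*(-44960 - 476142) = ((19288 + (1/8)*306916 + 244591/4) + 83)*(-521102) = ((19288 + 76729/2 + 244591/4) + 83)*(-521102) = (475201/4 + 83)*(-521102) = (475533/4)*(-521102) = -123900598683/2 ≈ -6.1950e+10)
192172/V = 192172/(-123900598683/2) = 192172*(-2/123900598683) = -384344/123900598683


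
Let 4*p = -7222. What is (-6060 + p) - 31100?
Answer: -77931/2 ≈ -38966.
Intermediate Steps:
p = -3611/2 (p = (¼)*(-7222) = -3611/2 ≈ -1805.5)
(-6060 + p) - 31100 = (-6060 - 3611/2) - 31100 = -15731/2 - 31100 = -77931/2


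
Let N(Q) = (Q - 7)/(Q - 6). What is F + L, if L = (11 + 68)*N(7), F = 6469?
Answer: 6469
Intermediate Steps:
N(Q) = (-7 + Q)/(-6 + Q)
L = 0 (L = (11 + 68)*((-7 + 7)/(-6 + 7)) = 79*(0/1) = 79*(1*0) = 79*0 = 0)
F + L = 6469 + 0 = 6469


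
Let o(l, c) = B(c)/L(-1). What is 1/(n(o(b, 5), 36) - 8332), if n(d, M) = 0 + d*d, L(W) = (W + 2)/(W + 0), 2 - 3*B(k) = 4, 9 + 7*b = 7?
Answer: -9/74984 ≈ -0.00012003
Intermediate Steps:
b = -2/7 (b = -9/7 + (1/7)*7 = -9/7 + 1 = -2/7 ≈ -0.28571)
B(k) = -2/3 (B(k) = 2/3 - 1/3*4 = 2/3 - 4/3 = -2/3)
L(W) = (2 + W)/W
o(l, c) = 2/3 (o(l, c) = -2*(-1/(2 - 1))/3 = -2/(3*((-1*1))) = -2/3/(-1) = -2/3*(-1) = 2/3)
n(d, M) = d**2 (n(d, M) = 0 + d**2 = d**2)
1/(n(o(b, 5), 36) - 8332) = 1/((2/3)**2 - 8332) = 1/(4/9 - 8332) = 1/(-74984/9) = -9/74984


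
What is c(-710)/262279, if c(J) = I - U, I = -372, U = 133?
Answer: -505/262279 ≈ -0.0019254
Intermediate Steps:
c(J) = -505 (c(J) = -372 - 1*133 = -372 - 133 = -505)
c(-710)/262279 = -505/262279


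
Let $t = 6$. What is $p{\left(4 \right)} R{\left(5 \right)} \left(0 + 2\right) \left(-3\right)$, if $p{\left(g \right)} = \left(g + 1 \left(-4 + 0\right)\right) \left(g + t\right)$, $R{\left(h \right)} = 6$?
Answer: $0$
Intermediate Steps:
$p{\left(g \right)} = \left(-4 + g\right) \left(6 + g\right)$ ($p{\left(g \right)} = \left(g + 1 \left(-4 + 0\right)\right) \left(g + 6\right) = \left(g + 1 \left(-4\right)\right) \left(6 + g\right) = \left(g - 4\right) \left(6 + g\right) = \left(-4 + g\right) \left(6 + g\right)$)
$p{\left(4 \right)} R{\left(5 \right)} \left(0 + 2\right) \left(-3\right) = \left(-24 + 4^{2} + 2 \cdot 4\right) 6 \left(0 + 2\right) \left(-3\right) = \left(-24 + 16 + 8\right) 6 \cdot 2 \left(-3\right) = 0 \cdot 6 \left(-6\right) = 0 \left(-6\right) = 0$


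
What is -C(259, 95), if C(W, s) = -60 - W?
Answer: 319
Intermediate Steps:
-C(259, 95) = -(-60 - 1*259) = -(-60 - 259) = -1*(-319) = 319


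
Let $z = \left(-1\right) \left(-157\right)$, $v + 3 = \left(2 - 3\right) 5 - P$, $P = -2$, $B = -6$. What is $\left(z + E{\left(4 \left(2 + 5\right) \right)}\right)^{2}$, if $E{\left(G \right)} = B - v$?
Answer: $24649$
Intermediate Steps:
$v = -6$ ($v = -3 + \left(\left(2 - 3\right) 5 - -2\right) = -3 + \left(\left(-1\right) 5 + 2\right) = -3 + \left(-5 + 2\right) = -3 - 3 = -6$)
$E{\left(G \right)} = 0$ ($E{\left(G \right)} = -6 - -6 = -6 + 6 = 0$)
$z = 157$
$\left(z + E{\left(4 \left(2 + 5\right) \right)}\right)^{2} = \left(157 + 0\right)^{2} = 157^{2} = 24649$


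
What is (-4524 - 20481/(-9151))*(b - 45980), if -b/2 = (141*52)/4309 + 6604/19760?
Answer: 1557807394800881529/7492015210 ≈ 2.0793e+8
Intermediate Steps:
b = -3333403/818710 (b = -2*((141*52)/4309 + 6604/19760) = -2*(7332*(1/4309) + 6604*(1/19760)) = -2*(7332/4309 + 127/380) = -2*3333403/1637420 = -3333403/818710 ≈ -4.0715)
(-4524 - 20481/(-9151))*(b - 45980) = (-4524 - 20481/(-9151))*(-3333403/818710 - 45980) = (-4524 - 20481*(-1/9151))*(-37647619203/818710) = (-4524 + 20481/9151)*(-37647619203/818710) = -41378643/9151*(-37647619203/818710) = 1557807394800881529/7492015210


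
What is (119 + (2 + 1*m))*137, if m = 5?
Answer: 17262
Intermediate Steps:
(119 + (2 + 1*m))*137 = (119 + (2 + 1*5))*137 = (119 + (2 + 5))*137 = (119 + 7)*137 = 126*137 = 17262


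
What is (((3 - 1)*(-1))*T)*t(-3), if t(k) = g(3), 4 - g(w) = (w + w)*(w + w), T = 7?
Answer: 448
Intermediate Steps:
g(w) = 4 - 4*w² (g(w) = 4 - (w + w)*(w + w) = 4 - 2*w*2*w = 4 - 4*w²)
t(k) = -32 (t(k) = 4 - 4*3² = 4 - 4*9 = 4 - 36 = -32)
(((3 - 1)*(-1))*T)*t(-3) = (((3 - 1)*(-1))*7)*(-32) = ((2*(-1))*7)*(-32) = -2*7*(-32) = -14*(-32) = 448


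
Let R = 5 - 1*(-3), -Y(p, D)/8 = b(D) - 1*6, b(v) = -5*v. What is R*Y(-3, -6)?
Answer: -1536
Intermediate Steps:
Y(p, D) = 48 + 40*D (Y(p, D) = -8*(-5*D - 1*6) = -8*(-5*D - 6) = -8*(-6 - 5*D) = 48 + 40*D)
R = 8 (R = 5 + 3 = 8)
R*Y(-3, -6) = 8*(48 + 40*(-6)) = 8*(48 - 240) = 8*(-192) = -1536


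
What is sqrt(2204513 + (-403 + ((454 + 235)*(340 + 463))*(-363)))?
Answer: I*sqrt(198631811) ≈ 14094.0*I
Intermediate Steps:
sqrt(2204513 + (-403 + ((454 + 235)*(340 + 463))*(-363))) = sqrt(2204513 + (-403 + (689*803)*(-363))) = sqrt(2204513 + (-403 + 553267*(-363))) = sqrt(2204513 + (-403 - 200835921)) = sqrt(2204513 - 200836324) = sqrt(-198631811) = I*sqrt(198631811)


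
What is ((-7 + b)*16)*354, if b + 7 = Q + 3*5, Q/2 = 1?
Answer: 16992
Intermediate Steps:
Q = 2 (Q = 2*1 = 2)
b = 10 (b = -7 + (2 + 3*5) = -7 + (2 + 15) = -7 + 17 = 10)
((-7 + b)*16)*354 = ((-7 + 10)*16)*354 = (3*16)*354 = 48*354 = 16992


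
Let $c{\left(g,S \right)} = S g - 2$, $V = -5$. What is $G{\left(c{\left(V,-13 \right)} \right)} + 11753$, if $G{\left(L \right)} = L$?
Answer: $11816$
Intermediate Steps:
$c{\left(g,S \right)} = -2 + S g$
$G{\left(c{\left(V,-13 \right)} \right)} + 11753 = \left(-2 - -65\right) + 11753 = \left(-2 + 65\right) + 11753 = 63 + 11753 = 11816$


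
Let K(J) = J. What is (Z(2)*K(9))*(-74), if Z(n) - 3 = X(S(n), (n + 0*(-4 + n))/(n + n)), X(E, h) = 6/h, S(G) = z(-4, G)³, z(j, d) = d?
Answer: -9990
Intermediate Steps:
S(G) = G³
Z(n) = 15 (Z(n) = 3 + 6/(((n + 0*(-4 + n))/(n + n))) = 3 + 6/(((n + 0)/((2*n)))) = 3 + 6/((n*(1/(2*n)))) = 3 + 6/(½) = 3 + 6*2 = 3 + 12 = 15)
(Z(2)*K(9))*(-74) = (15*9)*(-74) = 135*(-74) = -9990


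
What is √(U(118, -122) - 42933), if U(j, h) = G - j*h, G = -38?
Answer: 15*I*√127 ≈ 169.04*I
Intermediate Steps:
U(j, h) = -38 - h*j (U(j, h) = -38 - j*h = -38 - h*j)
√(U(118, -122) - 42933) = √((-38 - 1*(-122)*118) - 42933) = √((-38 + 14396) - 42933) = √(14358 - 42933) = √(-28575) = 15*I*√127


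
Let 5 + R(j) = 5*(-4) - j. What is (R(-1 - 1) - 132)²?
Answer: 24025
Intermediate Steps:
R(j) = -25 - j (R(j) = -5 + (5*(-4) - j) = -5 + (-20 - j) = -25 - j)
(R(-1 - 1) - 132)² = ((-25 - (-1 - 1)) - 132)² = ((-25 - 1*(-2)) - 132)² = ((-25 + 2) - 132)² = (-23 - 132)² = (-155)² = 24025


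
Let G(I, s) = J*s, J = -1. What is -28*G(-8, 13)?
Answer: 364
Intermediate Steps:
G(I, s) = -s
-28*G(-8, 13) = -(-28)*13 = -28*(-13) = 364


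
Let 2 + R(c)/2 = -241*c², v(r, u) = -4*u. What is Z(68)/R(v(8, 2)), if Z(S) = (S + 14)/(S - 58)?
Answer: -41/154260 ≈ -0.00026579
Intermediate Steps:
R(c) = -4 - 482*c² (R(c) = -4 + 2*(-241*c²) = -4 - 482*c²)
Z(S) = (14 + S)/(-58 + S)
Z(68)/R(v(8, 2)) = ((14 + 68)/(-58 + 68))/(-4 - 482*(-4*2)²) = (82/10)/(-4 - 482*(-8)²) = ((⅒)*82)/(-4 - 482*64) = 41/(5*(-4 - 30848)) = (41/5)/(-30852) = (41/5)*(-1/30852) = -41/154260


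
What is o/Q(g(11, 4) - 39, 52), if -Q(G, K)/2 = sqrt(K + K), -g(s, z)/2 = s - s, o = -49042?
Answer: 24521*sqrt(26)/52 ≈ 2404.5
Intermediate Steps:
g(s, z) = 0 (g(s, z) = -2*(s - s) = -2*0 = 0)
Q(G, K) = -2*sqrt(2)*sqrt(K) (Q(G, K) = -2*sqrt(K + K) = -2*sqrt(2)*sqrt(K))
o/Q(g(11, 4) - 39, 52) = -49042*(-sqrt(26)/104) = -(-24521)*sqrt(26)/52 = 24521*sqrt(26)/52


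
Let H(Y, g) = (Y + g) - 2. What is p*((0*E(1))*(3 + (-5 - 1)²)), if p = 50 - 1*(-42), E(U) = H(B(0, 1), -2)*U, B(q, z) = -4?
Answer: 0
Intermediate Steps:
H(Y, g) = -2 + Y + g
E(U) = -8*U (E(U) = (-2 - 4 - 2)*U = -8*U)
p = 92 (p = 50 + 42 = 92)
p*((0*E(1))*(3 + (-5 - 1)²)) = 92*((0*(-8*1))*(3 + (-5 - 1)²)) = 92*((0*(-8))*(3 + (-6)²)) = 92*(0*(3 + 36)) = 92*(0*39) = 92*0 = 0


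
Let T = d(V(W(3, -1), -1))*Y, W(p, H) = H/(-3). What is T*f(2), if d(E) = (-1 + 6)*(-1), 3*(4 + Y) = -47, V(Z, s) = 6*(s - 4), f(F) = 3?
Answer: 295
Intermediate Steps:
W(p, H) = -H/3 (W(p, H) = H*(-⅓) = -H/3)
V(Z, s) = -24 + 6*s (V(Z, s) = 6*(-4 + s) = -24 + 6*s)
Y = -59/3 (Y = -4 + (⅓)*(-47) = -4 - 47/3 = -59/3 ≈ -19.667)
d(E) = -5 (d(E) = 5*(-1) = -5)
T = 295/3 (T = -5*(-59/3) = 295/3 ≈ 98.333)
T*f(2) = (295/3)*3 = 295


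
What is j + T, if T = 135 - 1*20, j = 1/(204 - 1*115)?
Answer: 10236/89 ≈ 115.01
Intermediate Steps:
j = 1/89 (j = 1/(204 - 115) = 1/89 ≈ 0.011236)
T = 115 (T = 135 - 20 = 115)
j + T = 1/89 + 115 = 10236/89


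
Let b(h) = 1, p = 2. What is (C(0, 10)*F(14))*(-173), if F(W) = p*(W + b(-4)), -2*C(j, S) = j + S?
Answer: 25950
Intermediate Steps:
C(j, S) = -S/2 - j/2 (C(j, S) = -(j + S)/2 = -(S + j)/2 = -S/2 - j/2)
F(W) = 2 + 2*W (F(W) = 2*(W + 1) = 2*(1 + W) = 2 + 2*W)
(C(0, 10)*F(14))*(-173) = ((-½*10 - ½*0)*(2 + 2*14))*(-173) = ((-5 + 0)*(2 + 28))*(-173) = -5*30*(-173) = -150*(-173) = 25950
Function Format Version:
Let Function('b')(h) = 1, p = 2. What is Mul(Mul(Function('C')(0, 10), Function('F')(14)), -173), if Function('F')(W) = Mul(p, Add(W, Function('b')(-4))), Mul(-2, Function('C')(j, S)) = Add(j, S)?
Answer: 25950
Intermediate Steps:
Function('C')(j, S) = Add(Mul(Rational(-1, 2), S), Mul(Rational(-1, 2), j)) (Function('C')(j, S) = Mul(Rational(-1, 2), Add(j, S)) = Mul(Rational(-1, 2), Add(S, j)) = Add(Mul(Rational(-1, 2), S), Mul(Rational(-1, 2), j)))
Function('F')(W) = Add(2, Mul(2, W)) (Function('F')(W) = Mul(2, Add(W, 1)) = Mul(2, Add(1, W)) = Add(2, Mul(2, W)))
Mul(Mul(Function('C')(0, 10), Function('F')(14)), -173) = Mul(Mul(Add(Mul(Rational(-1, 2), 10), Mul(Rational(-1, 2), 0)), Add(2, Mul(2, 14))), -173) = Mul(Mul(Add(-5, 0), Add(2, 28)), -173) = Mul(Mul(-5, 30), -173) = Mul(-150, -173) = 25950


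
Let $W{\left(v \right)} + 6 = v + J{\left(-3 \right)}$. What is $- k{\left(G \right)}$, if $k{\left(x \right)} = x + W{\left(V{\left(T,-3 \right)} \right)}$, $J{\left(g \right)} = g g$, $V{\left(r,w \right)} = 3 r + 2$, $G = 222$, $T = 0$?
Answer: $-227$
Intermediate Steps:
$V{\left(r,w \right)} = 2 + 3 r$
$J{\left(g \right)} = g^{2}$
$W{\left(v \right)} = 3 + v$ ($W{\left(v \right)} = -6 + \left(v + \left(-3\right)^{2}\right) = -6 + \left(v + 9\right) = -6 + \left(9 + v\right) = 3 + v$)
$k{\left(x \right)} = 5 + x$ ($k{\left(x \right)} = x + \left(3 + \left(2 + 3 \cdot 0\right)\right) = x + \left(3 + \left(2 + 0\right)\right) = x + \left(3 + 2\right) = x + 5 = 5 + x$)
$- k{\left(G \right)} = - (5 + 222) = \left(-1\right) 227 = -227$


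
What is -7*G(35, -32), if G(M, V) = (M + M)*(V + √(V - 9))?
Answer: 15680 - 490*I*√41 ≈ 15680.0 - 3137.5*I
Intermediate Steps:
G(M, V) = 2*M*(V + √(-9 + V)) (G(M, V) = (2*M)*(V + √(-9 + V)) = 2*M*(V + √(-9 + V)))
-7*G(35, -32) = -14*35*(-32 + √(-9 - 32)) = -14*35*(-32 + √(-41)) = -14*35*(-32 + I*√41) = -7*(-2240 + 70*I*√41) = 15680 - 490*I*√41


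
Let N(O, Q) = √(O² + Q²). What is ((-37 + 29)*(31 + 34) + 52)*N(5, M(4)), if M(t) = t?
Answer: -468*√41 ≈ -2996.7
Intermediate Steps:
((-37 + 29)*(31 + 34) + 52)*N(5, M(4)) = ((-37 + 29)*(31 + 34) + 52)*√(5² + 4²) = (-8*65 + 52)*√(25 + 16) = (-520 + 52)*√41 = -468*√41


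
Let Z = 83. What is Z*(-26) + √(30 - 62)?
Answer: -2158 + 4*I*√2 ≈ -2158.0 + 5.6569*I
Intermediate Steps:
Z*(-26) + √(30 - 62) = 83*(-26) + √(30 - 62) = -2158 + √(-32) = -2158 + 4*I*√2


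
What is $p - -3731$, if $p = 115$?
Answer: $3846$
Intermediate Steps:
$p - -3731 = 115 - -3731 = 115 + 3731 = 3846$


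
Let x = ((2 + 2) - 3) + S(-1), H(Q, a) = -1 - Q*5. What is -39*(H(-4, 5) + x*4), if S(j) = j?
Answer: -741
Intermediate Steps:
H(Q, a) = -1 - 5*Q
x = 0 (x = ((2 + 2) - 3) - 1 = (4 - 3) - 1 = 1 - 1 = 0)
-39*(H(-4, 5) + x*4) = -39*((-1 - 5*(-4)) + 0*4) = -39*((-1 + 20) + 0) = -39*(19 + 0) = -39*19 = -741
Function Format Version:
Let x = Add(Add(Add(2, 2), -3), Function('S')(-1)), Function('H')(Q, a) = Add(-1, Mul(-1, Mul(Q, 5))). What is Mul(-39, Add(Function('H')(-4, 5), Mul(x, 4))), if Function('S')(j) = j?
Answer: -741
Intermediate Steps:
Function('H')(Q, a) = Add(-1, Mul(-5, Q)) (Function('H')(Q, a) = Add(-1, Mul(-1, Mul(5, Q))) = Add(-1, Mul(-5, Q)))
x = 0 (x = Add(Add(Add(2, 2), -3), -1) = Add(Add(4, -3), -1) = Add(1, -1) = 0)
Mul(-39, Add(Function('H')(-4, 5), Mul(x, 4))) = Mul(-39, Add(Add(-1, Mul(-5, -4)), Mul(0, 4))) = Mul(-39, Add(Add(-1, 20), 0)) = Mul(-39, Add(19, 0)) = Mul(-39, 19) = -741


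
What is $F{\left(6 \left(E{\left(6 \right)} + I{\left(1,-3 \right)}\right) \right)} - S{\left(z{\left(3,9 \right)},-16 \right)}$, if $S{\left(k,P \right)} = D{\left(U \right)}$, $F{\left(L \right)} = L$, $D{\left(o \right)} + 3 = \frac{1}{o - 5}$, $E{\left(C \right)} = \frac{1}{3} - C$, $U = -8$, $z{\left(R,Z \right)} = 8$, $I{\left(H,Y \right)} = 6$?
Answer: $\frac{66}{13} \approx 5.0769$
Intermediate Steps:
$E{\left(C \right)} = \frac{1}{3} - C$
$D{\left(o \right)} = -3 + \frac{1}{-5 + o}$ ($D{\left(o \right)} = -3 + \frac{1}{o - 5} = -3 + \frac{1}{-5 + o}$)
$S{\left(k,P \right)} = - \frac{40}{13}$ ($S{\left(k,P \right)} = \frac{16 - -24}{-5 - 8} = \frac{16 + 24}{-13} = \left(- \frac{1}{13}\right) 40 = - \frac{40}{13}$)
$F{\left(6 \left(E{\left(6 \right)} + I{\left(1,-3 \right)}\right) \right)} - S{\left(z{\left(3,9 \right)},-16 \right)} = 6 \left(\left(\frac{1}{3} - 6\right) + 6\right) - - \frac{40}{13} = 6 \left(\left(\frac{1}{3} - 6\right) + 6\right) + \frac{40}{13} = 6 \left(- \frac{17}{3} + 6\right) + \frac{40}{13} = 6 \cdot \frac{1}{3} + \frac{40}{13} = 2 + \frac{40}{13} = \frac{66}{13}$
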